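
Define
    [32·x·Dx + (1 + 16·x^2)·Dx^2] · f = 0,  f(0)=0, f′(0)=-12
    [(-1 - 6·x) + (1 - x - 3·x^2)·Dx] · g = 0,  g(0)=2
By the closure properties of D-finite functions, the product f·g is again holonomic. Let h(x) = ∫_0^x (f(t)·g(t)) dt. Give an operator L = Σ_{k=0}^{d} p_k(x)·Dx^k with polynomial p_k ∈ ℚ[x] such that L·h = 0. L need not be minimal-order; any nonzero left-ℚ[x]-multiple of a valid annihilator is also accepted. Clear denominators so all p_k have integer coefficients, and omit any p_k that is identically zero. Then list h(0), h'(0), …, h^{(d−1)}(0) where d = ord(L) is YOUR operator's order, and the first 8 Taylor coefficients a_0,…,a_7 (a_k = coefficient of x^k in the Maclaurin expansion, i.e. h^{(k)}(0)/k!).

f: a_k = 0, -12, 0, 64, 0, -3072/5, 0, 49152/7, …
g: a_k = 2, 2, 8, 14, 38, 80, 194, 434, …
L₀ := L_f ⊗_s L_g (sym. prod.), ord ≤ 2.
∫: right-multiply L₀ by Dx.
L = (6 + 32·x + 288·x^2)·Dx + (2 - 20·x + 64·x^2 + 288·x^3)·Dx^2 + (-1 + x - 13·x^2 + 16·x^3 + 48·x^4)·Dx^3  (order 3).
h: a_k = 0, 0, -12, -8, 8, -8, -2932/15, -6464/35, …
ICs: h(0) = 0, h′(0) = 0, h′′(0) = -24.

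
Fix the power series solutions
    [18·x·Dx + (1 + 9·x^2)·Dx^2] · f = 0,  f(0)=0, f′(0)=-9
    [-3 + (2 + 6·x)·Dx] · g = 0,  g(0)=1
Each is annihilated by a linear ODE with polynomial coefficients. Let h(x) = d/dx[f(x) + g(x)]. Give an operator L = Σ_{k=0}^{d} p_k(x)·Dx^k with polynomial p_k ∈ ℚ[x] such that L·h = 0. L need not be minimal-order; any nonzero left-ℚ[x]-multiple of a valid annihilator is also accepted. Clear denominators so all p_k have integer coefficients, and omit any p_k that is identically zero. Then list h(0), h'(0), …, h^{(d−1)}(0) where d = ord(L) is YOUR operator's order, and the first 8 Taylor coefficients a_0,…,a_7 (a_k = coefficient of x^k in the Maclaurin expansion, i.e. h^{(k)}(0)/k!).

f: a_k = 0, -9, 0, 27, 0, -729/5, 0, 6561/7, …
g: a_k = 1, 3/2, -9/8, 27/16, -405/128, 1701/256, -15309/1024, 72171/2048, …
Weyl lclm of L_f,L_g ⇒ L₀ (ord ≤ 3).
Derive L from L₀ (diff closure).
L = (-36 - 270·x + 972·x^2 + 1458·x^3) + (-33 - 144·x + 270·x^2 + 3888·x^3 + 5103·x^4)·Dx + (-2 + 18·x + 108·x^2 + 324·x^3 + 1134·x^4 + 1458·x^5)·Dx^2  (order 2).
h: a_k = -15/2, -9/4, 1377/16, -405/32, -178119/256, -45927/512, 13942125/2048, -2814669/4096, …
ICs: h(0) = -15/2, h′(0) = -9/4.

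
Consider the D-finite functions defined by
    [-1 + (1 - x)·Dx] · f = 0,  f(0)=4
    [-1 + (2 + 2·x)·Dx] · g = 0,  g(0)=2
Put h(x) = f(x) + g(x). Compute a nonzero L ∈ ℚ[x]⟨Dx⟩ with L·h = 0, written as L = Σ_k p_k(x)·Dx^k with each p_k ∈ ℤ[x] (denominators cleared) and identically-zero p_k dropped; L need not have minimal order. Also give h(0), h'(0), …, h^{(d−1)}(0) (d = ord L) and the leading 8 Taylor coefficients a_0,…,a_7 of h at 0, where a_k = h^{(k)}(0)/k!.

L = (-5 - 3·x) + (9 + 14·x + 9·x^2)·Dx + (-2 - 6·x + 2·x^2 + 6·x^3)·Dx^2  (order 2).
h: a_k = 6, 5, 15/4, 33/8, 251/64, 519/128, 2027/512, 4129/1024, …
ICs: h(0) = 6, h′(0) = 5.

f: a_k = 4, 4, 4, 4, 4, 4, 4, 4, …
g: a_k = 2, 1, -1/4, 1/8, -5/64, 7/128, -21/512, 33/1024, …
Weyl lclm of L_f,L_g ⇒ L₀ (ord ≤ 2).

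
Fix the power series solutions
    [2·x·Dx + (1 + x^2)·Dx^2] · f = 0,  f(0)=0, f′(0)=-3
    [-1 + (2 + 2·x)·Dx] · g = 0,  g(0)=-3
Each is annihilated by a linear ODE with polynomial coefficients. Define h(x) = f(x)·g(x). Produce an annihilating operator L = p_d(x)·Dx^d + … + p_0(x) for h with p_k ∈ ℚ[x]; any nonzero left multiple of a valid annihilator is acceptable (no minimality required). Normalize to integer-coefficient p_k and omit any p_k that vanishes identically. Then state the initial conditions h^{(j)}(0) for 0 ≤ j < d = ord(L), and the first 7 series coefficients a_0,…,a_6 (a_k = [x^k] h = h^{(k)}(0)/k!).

L = (3 - 4·x - x^2) + (-4 + 4·x + 12·x^2 + 4·x^3)·Dx + (4 + 8·x + 8·x^2 + 8·x^3 + 4·x^4)·Dx^2  (order 2).
h: a_k = 0, 9, 9/2, -33/8, -15/16, 1167/640, 1227/1280, …
ICs: h(0) = 0, h′(0) = 9.

f: a_k = 0, -3, 0, 1, 0, -3/5, 0, …
g: a_k = -3, -3/2, 3/8, -3/16, 15/128, -21/256, 63/1024, …
Sym-product of L_f,L_g gives L₀ (≤ ord 2).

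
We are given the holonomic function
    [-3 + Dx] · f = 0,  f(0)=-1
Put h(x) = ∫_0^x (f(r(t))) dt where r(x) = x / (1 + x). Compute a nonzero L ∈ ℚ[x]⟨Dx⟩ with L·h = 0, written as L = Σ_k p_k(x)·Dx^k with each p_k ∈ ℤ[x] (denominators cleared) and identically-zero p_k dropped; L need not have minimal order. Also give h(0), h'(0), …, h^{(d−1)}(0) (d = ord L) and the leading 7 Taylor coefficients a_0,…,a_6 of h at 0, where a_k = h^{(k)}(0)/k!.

L = -3·Dx + (1 + 2·x + x^2)·Dx^2  (order 2).
h: a_k = 0, -1, -3/2, -1/2, 3/8, -3/40, -7/80, …
ICs: h(0) = 0, h′(0) = -1.

f: a_k = -1, -3, -9/2, -9/2, -27/8, -81/40, -81/80, …
Substitute x→r, Dx→(1/r')Dx; clear ⇒ L₀.
h=∫h₀ ⇒ L = L₀·Dx.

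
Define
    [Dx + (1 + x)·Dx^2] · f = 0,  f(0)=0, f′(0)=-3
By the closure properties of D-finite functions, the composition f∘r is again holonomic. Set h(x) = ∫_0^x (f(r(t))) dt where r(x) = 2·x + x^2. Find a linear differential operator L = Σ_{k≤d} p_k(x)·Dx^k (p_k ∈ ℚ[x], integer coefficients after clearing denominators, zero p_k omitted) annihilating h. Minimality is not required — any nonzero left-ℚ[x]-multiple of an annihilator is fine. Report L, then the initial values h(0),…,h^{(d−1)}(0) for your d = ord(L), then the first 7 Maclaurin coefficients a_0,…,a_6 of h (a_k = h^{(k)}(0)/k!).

f: a_k = 0, -3, 3/2, -1, 3/4, -3/5, 1/2, …
L₀ from L_f via x↦r, Dx↦r'^{-1}Dx.
h=∫h₀ ⇒ L = L₀·Dx.
L = Dx^2 + (1 + x)·Dx^3  (order 3).
h: a_k = 0, 0, -3, 1, -1/2, 3/10, -1/5, …
ICs: h(0) = 0, h′(0) = 0, h′′(0) = -6.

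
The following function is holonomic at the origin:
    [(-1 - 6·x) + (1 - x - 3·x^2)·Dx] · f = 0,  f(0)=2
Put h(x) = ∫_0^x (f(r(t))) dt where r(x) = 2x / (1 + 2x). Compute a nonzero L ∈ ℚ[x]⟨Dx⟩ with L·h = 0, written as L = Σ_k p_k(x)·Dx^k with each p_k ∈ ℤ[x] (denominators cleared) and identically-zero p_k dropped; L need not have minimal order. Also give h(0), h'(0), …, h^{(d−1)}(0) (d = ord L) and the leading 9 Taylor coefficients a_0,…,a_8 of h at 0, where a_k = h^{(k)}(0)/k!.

L = (2 + 28·x)·Dx + (-1 - 4·x + 8·x^2 + 24·x^3)·Dx^2  (order 2).
h: a_k = 0, 2, 2, 8, 0, 288/5, -96, 4608/7, -2016, …
ICs: h(0) = 0, h′(0) = 2.

f: a_k = 2, 2, 8, 14, 38, 80, 194, 434, 1016, …
Change of var in L_f (x↦r) gives L₀.
h=∫h₀ ⇒ L = L₀·Dx.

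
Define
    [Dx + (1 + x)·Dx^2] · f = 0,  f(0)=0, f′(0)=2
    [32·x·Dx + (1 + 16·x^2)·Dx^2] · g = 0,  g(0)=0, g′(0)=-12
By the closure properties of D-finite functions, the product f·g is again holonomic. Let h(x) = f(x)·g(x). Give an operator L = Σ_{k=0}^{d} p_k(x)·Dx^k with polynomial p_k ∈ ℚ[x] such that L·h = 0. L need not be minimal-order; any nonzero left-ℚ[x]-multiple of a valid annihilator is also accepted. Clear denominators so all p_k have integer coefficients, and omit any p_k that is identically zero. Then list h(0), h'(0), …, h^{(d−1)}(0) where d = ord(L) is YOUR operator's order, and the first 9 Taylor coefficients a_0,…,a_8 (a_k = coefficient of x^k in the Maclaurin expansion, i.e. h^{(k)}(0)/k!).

L = (4224 + 8384·x + 204800·x^2 + 531456·x^3 + 491520·x^4 + 212992·x^5 + 262144·x^7)·Dx + (4098 + 28864·x + 258368·x^2 + 1045504·x^3 + 1798144·x^4 + 1523712·x^5 + 573440·x^6 + 786432·x^7 + 917504·x^8)·Dx^2 + (132 + 8644·x + 37632·x^2 + 196032·x^3 + 614400·x^4 + 955392·x^5 + 786432·x^6 + 540672·x^7 + 786432·x^8 + 524288·x^9)·Dx^3 + (65 + 258·x + 2497·x^2 + 8576·x^3 + 30336·x^4 + 76800·x^5 + 118272·x^6 + 98304·x^7 + 98304·x^8 + 131072·x^9 + 65536·x^10)·Dx^4  (order 4).
h: a_k = 0, 0, -24, 12, 120, -58, -17864/15, 2932/5, 13656, …
ICs: h(0) = 0, h′(0) = 0, h′′(0) = -48, h′′′(0) = 72.

f: a_k = 0, 2, -1, 2/3, -1/2, 2/5, -1/3, 2/7, -1/4, …
g: a_k = 0, -12, 0, 64, 0, -3072/5, 0, 49152/7, 0, …
L₀ := L_f ⊗_s L_g (sym. prod.), ord ≤ 4.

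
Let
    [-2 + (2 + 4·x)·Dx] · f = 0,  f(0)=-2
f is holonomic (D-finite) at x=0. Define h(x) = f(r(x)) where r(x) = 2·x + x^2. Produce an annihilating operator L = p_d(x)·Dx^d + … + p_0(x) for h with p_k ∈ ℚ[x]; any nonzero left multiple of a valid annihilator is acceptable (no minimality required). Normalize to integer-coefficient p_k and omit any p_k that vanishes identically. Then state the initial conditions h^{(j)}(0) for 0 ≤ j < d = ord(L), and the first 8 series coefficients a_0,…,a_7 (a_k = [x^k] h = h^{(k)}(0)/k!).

L = (-2 - 2·x) + (1 + 4·x + 2·x^2)·Dx  (order 1).
h: a_k = -2, -4, 2, -4, 9, -22, 57, -154, …
ICs: h(0) = -2.

f: a_k = -2, -2, 1, -1, 5/4, -7/4, 21/8, -33/8, …
Substitute x→r, Dx→(1/r')Dx; clear ⇒ L₀.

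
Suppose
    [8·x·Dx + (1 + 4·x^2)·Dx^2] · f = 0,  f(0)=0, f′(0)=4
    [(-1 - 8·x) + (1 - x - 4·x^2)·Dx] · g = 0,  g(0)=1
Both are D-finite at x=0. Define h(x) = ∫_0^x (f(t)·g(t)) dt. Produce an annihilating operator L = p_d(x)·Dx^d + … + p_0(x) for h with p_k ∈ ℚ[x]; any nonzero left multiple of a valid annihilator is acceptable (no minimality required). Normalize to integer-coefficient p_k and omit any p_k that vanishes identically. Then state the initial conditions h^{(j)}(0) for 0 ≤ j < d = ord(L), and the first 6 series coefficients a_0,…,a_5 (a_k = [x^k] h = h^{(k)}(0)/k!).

L = (8 + 8·x + 96·x^2)·Dx + (2 + 8·x + 16·x^2 + 96·x^3)·Dx^2 + (-1 + x + 4·x^3 + 16·x^4)·Dx^3  (order 3).
h: a_k = 0, 0, 2, 4/3, 11/3, 92/15, …
ICs: h(0) = 0, h′(0) = 0, h′′(0) = 4.

f: a_k = 0, 4, 0, -16/3, 0, 64/5, …
g: a_k = 1, 1, 5, 9, 29, 65, …
f·g: L₀ = L_f ⊗_s L_g, ord ≤ 2·1.
Integrate: L := L₀·Dx.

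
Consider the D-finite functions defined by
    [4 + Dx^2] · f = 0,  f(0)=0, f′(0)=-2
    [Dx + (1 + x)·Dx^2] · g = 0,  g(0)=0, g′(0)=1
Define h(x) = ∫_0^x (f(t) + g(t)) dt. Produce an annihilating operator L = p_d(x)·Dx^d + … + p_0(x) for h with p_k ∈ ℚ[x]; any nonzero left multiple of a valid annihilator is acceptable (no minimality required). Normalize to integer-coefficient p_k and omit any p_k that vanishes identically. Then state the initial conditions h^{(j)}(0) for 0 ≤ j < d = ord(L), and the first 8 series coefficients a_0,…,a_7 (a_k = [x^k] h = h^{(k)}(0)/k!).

L = (20 + 16·x + 8·x^2)·Dx^2 + (12 + 28·x + 24·x^2 + 8·x^3)·Dx^3 + (5 + 4·x + 2·x^2)·Dx^4 + (3 + 7·x + 6·x^2 + 2·x^3)·Dx^5  (order 5).
h: a_k = 0, 0, -1/2, -1/6, 5/12, -1/20, -1/90, -1/42, …
ICs: h(0) = 0, h′(0) = 0, h′′(0) = -1, h′′′(0) = -1, h′′′′(0) = 10.

f: a_k = 0, -2, 0, 4/3, 0, -4/15, 0, 8/315, …
g: a_k = 0, 1, -1/2, 1/3, -1/4, 1/5, -1/6, 1/7, …
f+g: L₀ = lclm(L_f,L_g), ord ≤ 2+2.
Integrate: L := L₀·Dx.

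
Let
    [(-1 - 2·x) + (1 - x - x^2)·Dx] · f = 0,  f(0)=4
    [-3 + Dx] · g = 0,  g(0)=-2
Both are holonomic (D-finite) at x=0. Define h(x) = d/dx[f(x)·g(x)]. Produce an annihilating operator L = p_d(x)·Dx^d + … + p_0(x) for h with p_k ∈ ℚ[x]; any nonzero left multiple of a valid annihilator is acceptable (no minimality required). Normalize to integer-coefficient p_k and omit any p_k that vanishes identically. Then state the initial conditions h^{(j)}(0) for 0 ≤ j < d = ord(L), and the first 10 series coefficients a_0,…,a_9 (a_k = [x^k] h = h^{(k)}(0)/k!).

L = (19 - 6·x - 21·x^2 + 6·x^3 + 9·x^4) + (-4 + 5·x + 6·x^2 - 4·x^3 - 3·x^4)·Dx  (order 1).
h: a_k = -32, -152, -432, -988, -2036, -19869/5, -37554/5, -972481/70, -3540573/140, -25461419/560, …
ICs: h(0) = -32.

f: a_k = 4, 4, 8, 12, 20, 32, 52, 84, 136, 220, …
g: a_k = -2, -6, -9, -9, -27/4, -81/20, -81/40, -243/280, -729/2240, -243/2240, …
Sym-product of L_f,L_g gives L₀ (≤ ord 1).
Derive L from L₀ (diff closure).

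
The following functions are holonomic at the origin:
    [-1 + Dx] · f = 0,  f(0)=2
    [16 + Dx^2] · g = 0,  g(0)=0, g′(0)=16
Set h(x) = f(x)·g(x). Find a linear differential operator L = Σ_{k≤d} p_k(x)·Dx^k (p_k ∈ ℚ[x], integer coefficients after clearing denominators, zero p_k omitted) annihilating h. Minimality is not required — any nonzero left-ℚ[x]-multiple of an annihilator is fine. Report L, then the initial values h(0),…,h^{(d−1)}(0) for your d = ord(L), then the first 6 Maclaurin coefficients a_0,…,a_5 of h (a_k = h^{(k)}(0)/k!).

L = 17 - 2·Dx + Dx^2  (order 2).
h: a_k = 0, 32, 32, -208/3, -80, 404/15, …
ICs: h(0) = 0, h′(0) = 32.

f: a_k = 2, 2, 1, 1/3, 1/12, 1/60, …
g: a_k = 0, 16, 0, -128/3, 0, 512/15, …
Product ⇒ symmetric product L₀, ord ≤ 2.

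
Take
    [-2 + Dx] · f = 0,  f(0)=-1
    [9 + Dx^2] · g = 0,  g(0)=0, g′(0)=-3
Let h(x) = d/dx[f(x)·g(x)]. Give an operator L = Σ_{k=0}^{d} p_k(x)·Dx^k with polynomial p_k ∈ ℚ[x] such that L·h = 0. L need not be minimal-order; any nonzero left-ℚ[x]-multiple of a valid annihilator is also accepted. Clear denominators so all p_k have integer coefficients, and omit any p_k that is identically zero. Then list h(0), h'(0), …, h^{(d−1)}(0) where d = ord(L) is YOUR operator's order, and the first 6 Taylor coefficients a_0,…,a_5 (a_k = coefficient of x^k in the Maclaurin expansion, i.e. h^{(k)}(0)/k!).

L = 13 - 4·Dx + Dx^2  (order 2).
h: a_k = 3, 12, 9/2, -20, -199/8, -69/10, …
ICs: h(0) = 3, h′(0) = 12.

f: a_k = -1, -2, -2, -4/3, -2/3, -4/15, …
g: a_k = 0, -3, 0, 9/2, 0, -81/40, …
Product ⇒ symmetric product L₀, ord ≤ 2.
Derive L from L₀ (diff closure).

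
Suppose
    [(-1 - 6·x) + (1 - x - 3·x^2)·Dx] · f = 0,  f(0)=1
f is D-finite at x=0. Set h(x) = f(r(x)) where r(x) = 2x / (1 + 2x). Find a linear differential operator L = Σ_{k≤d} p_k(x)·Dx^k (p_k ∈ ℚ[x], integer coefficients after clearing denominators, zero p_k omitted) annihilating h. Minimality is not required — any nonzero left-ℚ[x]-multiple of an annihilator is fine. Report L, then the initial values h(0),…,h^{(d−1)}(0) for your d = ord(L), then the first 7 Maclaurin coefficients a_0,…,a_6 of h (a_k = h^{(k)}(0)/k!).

L = (2 + 28·x) + (-1 - 4·x + 8·x^2 + 24·x^3)·Dx  (order 1).
h: a_k = 1, 2, 12, 0, 144, -288, 2304, …
ICs: h(0) = 1.

f: a_k = 1, 1, 4, 7, 19, 40, 97, …
L₀ from L_f via x↦r, Dx↦r'^{-1}Dx.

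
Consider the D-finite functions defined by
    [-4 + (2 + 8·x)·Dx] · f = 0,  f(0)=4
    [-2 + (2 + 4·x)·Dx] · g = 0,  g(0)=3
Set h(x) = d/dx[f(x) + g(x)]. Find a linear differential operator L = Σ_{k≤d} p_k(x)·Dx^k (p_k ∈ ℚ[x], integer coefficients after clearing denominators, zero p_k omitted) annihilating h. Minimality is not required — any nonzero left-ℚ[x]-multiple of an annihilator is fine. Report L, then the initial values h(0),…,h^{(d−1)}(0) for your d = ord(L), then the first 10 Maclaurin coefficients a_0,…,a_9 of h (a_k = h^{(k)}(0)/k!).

f: a_k = 4, 8, -8, 16, -40, 112, -336, 1056, -3432, 11440, …
g: a_k = 3, 3, -3/2, 3/2, -15/8, 21/8, -63/16, 99/16, -1287/128, 2145/128, …
Sum ⇒ L₀ = lclm(L_f,L_g) in ℚ(x)⟨Dx⟩.
h₀' ⇒ L via d/dx closure of L₀.
L = -6 + (-9 - 24·x)·Dx + (-1 - 6·x - 8·x^2)·Dx^2  (order 2).
h: a_k = 11, -19, 105/2, -335/2, 4585/8, -16317/8, 118965/16, -440583/16, 13198185/128, -49823345/128, …
ICs: h(0) = 11, h′(0) = -19.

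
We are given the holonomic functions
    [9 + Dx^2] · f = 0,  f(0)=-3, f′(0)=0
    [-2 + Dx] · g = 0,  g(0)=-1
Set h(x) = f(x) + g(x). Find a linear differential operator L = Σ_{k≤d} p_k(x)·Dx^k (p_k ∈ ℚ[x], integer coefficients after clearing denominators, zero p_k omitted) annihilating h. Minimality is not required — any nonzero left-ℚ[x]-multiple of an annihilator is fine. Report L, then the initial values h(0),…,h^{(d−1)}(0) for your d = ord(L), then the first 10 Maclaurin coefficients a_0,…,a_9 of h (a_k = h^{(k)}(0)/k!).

L = -18 + 9·Dx - 2·Dx^2 + Dx^3  (order 3).
h: a_k = -4, -2, 23/2, -4/3, -259/24, -4/15, 2123/720, -8/315, -19939/40320, -4/2835, …
ICs: h(0) = -4, h′(0) = -2, h′′(0) = 23.

f: a_k = -3, 0, 27/2, 0, -81/8, 0, 243/80, 0, -2187/4480, 0, …
g: a_k = -1, -2, -2, -4/3, -2/3, -4/15, -4/45, -8/315, -2/315, -4/2835, …
Weyl lclm of L_f,L_g ⇒ L₀ (ord ≤ 3).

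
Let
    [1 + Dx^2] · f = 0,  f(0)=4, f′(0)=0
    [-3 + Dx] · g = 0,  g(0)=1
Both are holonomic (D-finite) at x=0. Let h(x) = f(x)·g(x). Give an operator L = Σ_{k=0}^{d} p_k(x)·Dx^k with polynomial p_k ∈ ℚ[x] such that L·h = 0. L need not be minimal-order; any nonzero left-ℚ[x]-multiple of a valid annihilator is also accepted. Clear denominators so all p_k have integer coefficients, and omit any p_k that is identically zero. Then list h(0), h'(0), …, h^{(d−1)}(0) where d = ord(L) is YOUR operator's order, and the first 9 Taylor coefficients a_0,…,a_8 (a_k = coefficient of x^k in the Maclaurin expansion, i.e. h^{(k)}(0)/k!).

f: a_k = 4, 0, -2, 0, 1/6, 0, -1/180, 0, 1/10080, …
g: a_k = 1, 3, 9/2, 9/2, 27/8, 81/40, 81/80, 243/560, 729/4480, …
Sym-product of L_f,L_g gives L₀ (≤ ord 2).
L = 10 - 6·Dx + Dx^2  (order 2).
h: a_k = 4, 12, 16, 12, 14/3, -2/5, -88/45, -166/105, -527/630, …
ICs: h(0) = 4, h′(0) = 12.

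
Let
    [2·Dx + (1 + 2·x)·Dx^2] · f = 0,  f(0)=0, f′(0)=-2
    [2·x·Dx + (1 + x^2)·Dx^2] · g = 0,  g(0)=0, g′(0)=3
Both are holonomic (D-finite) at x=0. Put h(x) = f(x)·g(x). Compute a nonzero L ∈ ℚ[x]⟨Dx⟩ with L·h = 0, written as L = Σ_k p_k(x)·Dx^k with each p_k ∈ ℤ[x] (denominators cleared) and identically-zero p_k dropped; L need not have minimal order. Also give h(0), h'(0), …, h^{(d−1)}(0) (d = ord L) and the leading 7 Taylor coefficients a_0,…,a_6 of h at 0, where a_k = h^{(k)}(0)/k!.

L = (24 + 80·x + 88·x^2 + 240·x^3 + 240·x^4 + 208·x^5 + 16·x^7)·Dx + (12 + 80·x + 332·x^2 + 608·x^3 + 880·x^4 + 744·x^5 + 560·x^6 + 24·x^7 + 56·x^8)·Dx^2 + (12 + 52·x + 168·x^2 + 372·x^3 + 516·x^4 + 564·x^5 + 384·x^6 + 276·x^7 + 24·x^8 + 32·x^9)·Dx^3 + (2 + 12·x + 34·x^2 + 64·x^3 + 87·x^4 + 96·x^5 + 84·x^6 + 48·x^7 + 33·x^8 + 4·x^9 + 4·x^10)·Dx^4  (order 4).
h: a_k = 0, 0, -6, 6, -6, 10, -266/15, …
ICs: h(0) = 0, h′(0) = 0, h′′(0) = -12, h′′′(0) = 36.

f: a_k = 0, -2, 2, -8/3, 4, -32/5, 32/3, …
g: a_k = 0, 3, 0, -1, 0, 3/5, 0, …
f·g: L₀ = L_f ⊗_s L_g, ord ≤ 2·2.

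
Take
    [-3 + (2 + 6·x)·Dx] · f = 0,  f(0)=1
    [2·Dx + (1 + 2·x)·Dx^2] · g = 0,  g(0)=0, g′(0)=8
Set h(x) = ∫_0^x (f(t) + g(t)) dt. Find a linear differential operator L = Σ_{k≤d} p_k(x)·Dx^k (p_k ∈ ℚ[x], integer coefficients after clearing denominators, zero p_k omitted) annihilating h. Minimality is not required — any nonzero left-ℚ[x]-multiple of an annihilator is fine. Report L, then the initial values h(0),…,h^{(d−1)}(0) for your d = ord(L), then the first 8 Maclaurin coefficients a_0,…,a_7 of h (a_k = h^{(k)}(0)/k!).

f: a_k = 1, 3/2, -9/8, 27/16, -405/128, 1701/256, -15309/1024, 72171/2048, …
g: a_k = 0, 8, -8, 32/3, -16, 128/5, -128/3, 512/7, …
L₀ := lclm(L_f,L_g); ord L₀ ≤ 1+2.
∫: right-multiply L₀ by Dx.
L = (-6 + 36·x)·Dx^2 + (5 + 84·x + 180·x^2)·Dx^3 + (2 + 22·x + 72·x^2 + 72·x^3)·Dx^4  (order 4).
h: a_k = 0, 1, 19/4, -73/24, 593/192, -2453/640, 41273/7680, -176999/21504, …
ICs: h(0) = 0, h′(0) = 1, h′′(0) = 19/2, h′′′(0) = -73/4.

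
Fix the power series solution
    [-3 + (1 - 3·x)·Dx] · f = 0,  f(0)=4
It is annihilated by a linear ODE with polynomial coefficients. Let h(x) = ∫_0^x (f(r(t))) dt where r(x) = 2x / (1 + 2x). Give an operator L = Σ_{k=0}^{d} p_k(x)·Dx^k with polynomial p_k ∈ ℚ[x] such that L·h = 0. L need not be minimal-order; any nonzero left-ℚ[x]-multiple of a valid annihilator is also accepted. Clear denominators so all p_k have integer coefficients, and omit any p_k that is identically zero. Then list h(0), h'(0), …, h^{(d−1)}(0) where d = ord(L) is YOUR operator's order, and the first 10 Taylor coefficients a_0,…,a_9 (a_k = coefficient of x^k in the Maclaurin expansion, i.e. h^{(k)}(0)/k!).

f: a_k = 4, 12, 36, 108, 324, 972, 2916, 8748, 26244, 78732, …
Change of var in L_f (x↦r) gives L₀.
h=∫h₀ ⇒ L = L₀·Dx.
L = 6·Dx + (-1 + 2·x + 8·x^2)·Dx^2  (order 2).
h: a_k = 0, 4, 12, 32, 96, 1536/5, 1024, 24576/7, 12288, 131072/3, …
ICs: h(0) = 0, h′(0) = 4.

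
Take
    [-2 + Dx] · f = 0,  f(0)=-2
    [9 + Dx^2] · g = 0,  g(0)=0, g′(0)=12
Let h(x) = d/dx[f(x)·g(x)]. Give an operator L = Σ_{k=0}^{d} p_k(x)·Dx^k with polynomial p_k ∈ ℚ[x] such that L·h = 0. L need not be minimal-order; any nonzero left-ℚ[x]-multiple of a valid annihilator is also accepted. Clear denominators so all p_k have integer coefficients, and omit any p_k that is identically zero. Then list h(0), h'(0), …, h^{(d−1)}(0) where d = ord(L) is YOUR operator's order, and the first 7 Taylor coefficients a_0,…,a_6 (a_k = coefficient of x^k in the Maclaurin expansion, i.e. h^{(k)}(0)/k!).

L = 13 - 4·Dx + Dx^2  (order 2).
h: a_k = -24, -96, -36, 160, 199, 276/5, -1483/30, …
ICs: h(0) = -24, h′(0) = -96.

f: a_k = -2, -4, -4, -8/3, -4/3, -8/15, -8/45, …
g: a_k = 0, 12, 0, -18, 0, 81/10, 0, …
L₀ := L_f ⊗_s L_g (sym. prod.), ord ≤ 2.
Differentiate: ansatz ord ≤ ord L₀ ⇒ L.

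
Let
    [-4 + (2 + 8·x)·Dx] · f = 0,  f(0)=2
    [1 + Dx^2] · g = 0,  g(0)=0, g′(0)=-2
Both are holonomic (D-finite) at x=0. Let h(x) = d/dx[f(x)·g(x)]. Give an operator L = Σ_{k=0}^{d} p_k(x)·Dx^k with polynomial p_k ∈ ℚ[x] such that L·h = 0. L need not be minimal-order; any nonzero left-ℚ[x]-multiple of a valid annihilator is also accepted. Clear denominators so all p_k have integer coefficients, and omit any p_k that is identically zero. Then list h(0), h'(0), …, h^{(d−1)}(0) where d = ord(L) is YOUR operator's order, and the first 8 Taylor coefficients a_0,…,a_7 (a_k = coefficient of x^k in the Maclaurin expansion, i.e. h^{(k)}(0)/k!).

L = (-7 + 336·x + 736·x^2 + 256·x^3 + 256·x^4) + (44 + 144·x - 192·x^2 - 256·x^3)·Dx + (13 + 112·x + 288·x^2 + 256·x^3 + 256·x^4)·Dx^2  (order 2).
h: a_k = -4, -16, 26, -176/3, 1159/6, -3282/5, 83009/36, -2614412/315, …
ICs: h(0) = -4, h′(0) = -16.

f: a_k = 2, 4, -4, 8, -20, 56, -168, 528, …
g: a_k = 0, -2, 0, 1/3, 0, -1/60, 0, 1/2520, …
f·g: L₀ = L_f ⊗_s L_g, ord ≤ 1·2.
Differentiate: ansatz ord ≤ ord L₀ ⇒ L.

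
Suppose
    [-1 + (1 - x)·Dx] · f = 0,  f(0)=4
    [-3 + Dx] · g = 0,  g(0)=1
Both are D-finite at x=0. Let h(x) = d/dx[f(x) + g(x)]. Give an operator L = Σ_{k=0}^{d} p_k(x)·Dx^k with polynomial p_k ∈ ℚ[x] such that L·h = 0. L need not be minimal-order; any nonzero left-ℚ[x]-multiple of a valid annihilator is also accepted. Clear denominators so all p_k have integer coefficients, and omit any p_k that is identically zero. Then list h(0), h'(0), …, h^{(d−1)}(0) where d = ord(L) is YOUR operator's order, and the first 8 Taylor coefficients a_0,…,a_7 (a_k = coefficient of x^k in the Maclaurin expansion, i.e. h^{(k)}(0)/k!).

f: a_k = 4, 4, 4, 4, 4, 4, 4, 4, …
g: a_k = 1, 3, 9/2, 9/2, 27/8, 81/40, 81/80, 243/560, …
L₀ := lclm(L_f,L_g); ord L₀ ≤ 1+1.
Differentiate: ansatz ord ≤ ord L₀ ⇒ L.
L = 18·x + (3 - 18·x + 9·x^2)·Dx + (-1 + 4·x - 3·x^2)·Dx^2  (order 2).
h: a_k = 7, 17, 51/2, 59/2, 241/8, 1203/40, 2483/80, 18649/560, …
ICs: h(0) = 7, h′(0) = 17.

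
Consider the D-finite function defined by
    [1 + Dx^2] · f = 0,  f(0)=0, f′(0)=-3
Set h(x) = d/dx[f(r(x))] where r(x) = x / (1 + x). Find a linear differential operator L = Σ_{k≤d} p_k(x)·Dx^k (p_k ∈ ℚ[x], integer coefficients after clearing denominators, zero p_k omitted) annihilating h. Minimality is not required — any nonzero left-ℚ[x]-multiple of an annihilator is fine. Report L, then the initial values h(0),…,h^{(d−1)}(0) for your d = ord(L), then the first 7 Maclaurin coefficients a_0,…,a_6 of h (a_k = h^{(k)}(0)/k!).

f: a_k = 0, -3, 0, 1/2, 0, -1/40, 0, …
Substitute x→r, Dx→(1/r')Dx; clear ⇒ L₀.
Differentiate: ansatz ord ≤ ord L₀ ⇒ L.
L = (7 + 12·x + 6·x^2) + (6 + 18·x + 18·x^2 + 6·x^3)·Dx + (1 + 4·x + 6·x^2 + 4·x^3 + x^4)·Dx^2  (order 2).
h: a_k = -3, 6, -15/2, 6, -1/8, -45/4, 6931/240, …
ICs: h(0) = -3, h′(0) = 6.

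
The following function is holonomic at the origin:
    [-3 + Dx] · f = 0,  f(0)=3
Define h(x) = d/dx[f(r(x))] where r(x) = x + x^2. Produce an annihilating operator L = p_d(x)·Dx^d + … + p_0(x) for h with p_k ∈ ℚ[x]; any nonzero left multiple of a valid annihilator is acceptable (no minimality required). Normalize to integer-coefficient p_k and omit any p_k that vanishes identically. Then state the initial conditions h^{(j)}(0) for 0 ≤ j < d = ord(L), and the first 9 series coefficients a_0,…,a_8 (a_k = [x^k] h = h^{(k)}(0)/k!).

L = (5 + 12·x + 12·x^2) + (-1 - 2·x)·Dx  (order 1).
h: a_k = 9, 45, 243/2, 513/2, 3483/8, 25839/40, 13527/16, 564651/560, 4940433/4480, …
ICs: h(0) = 9.

f: a_k = 3, 9, 27/2, 27/2, 81/8, 243/40, 243/80, 729/560, 2187/4480, …
Change of var in L_f (x↦r) gives L₀.
h=h₀': d/dx-closure on L₀ ⇒ L.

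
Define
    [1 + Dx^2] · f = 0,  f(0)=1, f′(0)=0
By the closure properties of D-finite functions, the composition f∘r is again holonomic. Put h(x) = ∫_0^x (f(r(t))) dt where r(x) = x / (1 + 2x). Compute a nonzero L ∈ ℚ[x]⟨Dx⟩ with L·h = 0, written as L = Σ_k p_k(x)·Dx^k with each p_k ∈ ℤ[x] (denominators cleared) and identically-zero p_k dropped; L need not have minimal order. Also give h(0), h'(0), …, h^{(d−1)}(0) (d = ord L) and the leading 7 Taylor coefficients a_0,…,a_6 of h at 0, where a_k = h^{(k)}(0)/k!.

f: a_k = 1, 0, -1/2, 0, 1/24, 0, -1/720, …
Change of var in L_f (x↦r) gives L₀.
h=∫₀ˣh₀: take L = L₀·Dx.
L = Dx + (4 + 24·x + 48·x^2 + 32·x^3)·Dx^2 + (1 + 8·x + 24·x^2 + 32·x^3 + 16·x^4)·Dx^3  (order 3).
h: a_k = 0, 1, 0, -1/6, 1/2, -143/120, 47/18, …
ICs: h(0) = 0, h′(0) = 1, h′′(0) = 0.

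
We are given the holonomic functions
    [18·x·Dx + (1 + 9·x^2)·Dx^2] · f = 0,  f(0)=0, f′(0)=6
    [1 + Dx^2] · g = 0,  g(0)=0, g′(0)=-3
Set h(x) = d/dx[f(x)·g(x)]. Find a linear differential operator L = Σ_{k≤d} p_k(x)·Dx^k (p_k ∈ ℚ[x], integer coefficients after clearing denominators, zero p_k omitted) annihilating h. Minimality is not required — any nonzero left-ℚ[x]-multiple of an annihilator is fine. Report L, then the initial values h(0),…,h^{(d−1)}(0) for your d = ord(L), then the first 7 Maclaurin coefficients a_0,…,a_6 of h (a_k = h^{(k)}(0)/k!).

L = (38998 + 738774·x^2 + 15162957·x^4 + 3032640·x^6 - 78732·x^8 - 1771470·x^10 + 531441·x^12) + (20772·x + 1033884·x^3 + 7902360·x^5 + 2624400·x^7 + 1180980·x^9 + 2125764·x^11)·Dx + (39368 + 755028·x^2 + 15369750·x^4 + 3887028·x^6 + 314928·x^8 - 1417176·x^10 + 1062882·x^12)·Dx^2 + (20772·x + 1033884·x^3 + 7902360·x^5 + 2624400·x^7 + 1180980·x^9 + 2125764·x^11)·Dx^3 + (370 + 16254·x^2 + 206793·x^4 + 854388·x^6 + 393660·x^8 + 354294·x^10 + 531441·x^12)·Dx^4  (order 4).
h: a_k = 0, -36, 0, 228, 0, -3609/2, 0, …
ICs: h(0) = 0, h′(0) = -36, h′′(0) = 0, h′′′(0) = 1368.

f: a_k = 0, 6, 0, -18, 0, 486/5, 0, …
g: a_k = 0, -3, 0, 1/2, 0, -1/40, 0, …
h₀=f·g: eliminate ⇒ L₀, order ≤ 2·2.
Derive L from L₀ (diff closure).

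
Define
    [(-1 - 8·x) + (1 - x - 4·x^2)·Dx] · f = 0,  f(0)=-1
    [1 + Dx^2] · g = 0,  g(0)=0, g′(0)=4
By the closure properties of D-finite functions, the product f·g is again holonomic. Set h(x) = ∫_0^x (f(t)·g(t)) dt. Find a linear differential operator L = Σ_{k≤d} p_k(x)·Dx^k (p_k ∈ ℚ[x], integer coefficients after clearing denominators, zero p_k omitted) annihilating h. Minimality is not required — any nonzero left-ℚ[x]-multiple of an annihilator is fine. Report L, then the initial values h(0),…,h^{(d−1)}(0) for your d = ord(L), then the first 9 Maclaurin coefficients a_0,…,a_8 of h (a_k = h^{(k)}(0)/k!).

L = (7 + x + 4·x^2)·Dx + (2 + 16·x)·Dx^2 + (-1 + x + 4·x^2)·Dx^3  (order 3).
h: a_k = 0, 0, -2, -4/3, -29/6, -106/15, -1127/60, -7621/210, -888089/10080, …
ICs: h(0) = 0, h′(0) = 0, h′′(0) = -4.

f: a_k = -1, -1, -5, -9, -29, -65, -181, -441, -1165, …
g: a_k = 0, 4, 0, -2/3, 0, 1/30, 0, -1/1260, 0, …
Product ⇒ symmetric product L₀, ord ≤ 2.
h=∫₀ˣh₀: take L = L₀·Dx.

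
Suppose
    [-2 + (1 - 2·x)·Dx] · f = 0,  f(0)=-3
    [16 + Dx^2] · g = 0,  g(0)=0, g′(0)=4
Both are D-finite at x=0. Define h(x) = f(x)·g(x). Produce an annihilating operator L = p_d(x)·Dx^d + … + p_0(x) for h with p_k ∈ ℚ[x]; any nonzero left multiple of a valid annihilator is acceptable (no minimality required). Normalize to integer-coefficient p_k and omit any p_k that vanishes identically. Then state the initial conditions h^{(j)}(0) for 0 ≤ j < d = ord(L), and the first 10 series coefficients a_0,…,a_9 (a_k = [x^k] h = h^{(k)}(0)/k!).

f: a_k = -3, -6, -12, -24, -48, -96, -192, -384, -768, -1536, …
g: a_k = 0, 4, 0, -32/3, 0, 128/15, 0, -1024/315, 0, 2048/2835, …
h₀=f·g: eliminate ⇒ L₀, order ≤ 1·2.
L = (-16 + 32·x) + 4·Dx + (-1 + 2·x)·Dx^2  (order 2).
h: a_k = 0, -12, -24, -16, -32, -448/5, -896/5, -36608/105, -73216/105, -1319936/945, …
ICs: h(0) = 0, h′(0) = -12.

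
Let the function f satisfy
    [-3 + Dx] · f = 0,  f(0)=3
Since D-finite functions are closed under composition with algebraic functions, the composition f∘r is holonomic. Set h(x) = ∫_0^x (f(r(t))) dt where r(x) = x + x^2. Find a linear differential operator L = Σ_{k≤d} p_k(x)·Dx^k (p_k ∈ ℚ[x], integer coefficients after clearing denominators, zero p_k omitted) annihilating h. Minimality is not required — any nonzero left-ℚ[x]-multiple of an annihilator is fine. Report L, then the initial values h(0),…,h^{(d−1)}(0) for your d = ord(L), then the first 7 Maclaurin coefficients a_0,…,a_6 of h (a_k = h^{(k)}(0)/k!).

f: a_k = 3, 9, 27/2, 27/2, 81/8, 243/40, 243/80, …
f∘r: x↦r, Dx↦Dx/r' in L_f ⇒ L₀.
∫: right-multiply L₀ by Dx.
L = (-3 - 6·x)·Dx + Dx^2  (order 2).
h: a_k = 0, 3, 9/2, 15/2, 81/8, 513/40, 1161/80, …
ICs: h(0) = 0, h′(0) = 3.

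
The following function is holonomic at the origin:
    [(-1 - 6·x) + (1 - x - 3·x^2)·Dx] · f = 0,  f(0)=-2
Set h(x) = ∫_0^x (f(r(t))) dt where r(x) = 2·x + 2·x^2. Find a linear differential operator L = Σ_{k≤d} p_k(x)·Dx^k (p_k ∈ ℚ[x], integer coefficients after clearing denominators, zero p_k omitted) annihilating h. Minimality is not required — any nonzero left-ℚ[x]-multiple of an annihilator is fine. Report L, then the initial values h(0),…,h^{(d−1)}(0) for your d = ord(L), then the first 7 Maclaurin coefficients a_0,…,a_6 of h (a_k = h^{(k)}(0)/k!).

f: a_k = -2, -2, -8, -14, -38, -80, -194, …
f∘r: x↦r, Dx↦Dx/r' in L_f ⇒ L₀.
h=∫h₀ ⇒ L = L₀·Dx.
L = (2 + 28·x + 72·x^2 + 48·x^3)·Dx + (-1 + 2·x + 14·x^2 + 24·x^3 + 12·x^4)·Dx^2  (order 2).
h: a_k = 0, -2, -2, -12, -44, -976/5, -888, …
ICs: h(0) = 0, h′(0) = -2.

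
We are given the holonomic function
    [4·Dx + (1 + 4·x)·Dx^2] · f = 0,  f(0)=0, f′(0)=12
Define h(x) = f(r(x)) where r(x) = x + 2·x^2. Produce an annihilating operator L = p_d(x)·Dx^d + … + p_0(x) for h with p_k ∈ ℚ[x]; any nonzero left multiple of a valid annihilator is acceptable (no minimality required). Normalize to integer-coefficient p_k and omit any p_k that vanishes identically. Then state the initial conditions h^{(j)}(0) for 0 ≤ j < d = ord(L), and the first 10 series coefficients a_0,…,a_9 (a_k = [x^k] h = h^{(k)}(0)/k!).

f: a_k = 0, 12, -24, 64, -192, 3072/5, -2048, 49152/7, -24576, 262144/3, …
Change of var in L_f (x↦r) gives L₀.
L = (16·x + 32·x^2)·Dx + (1 + 8·x + 24·x^2 + 32·x^3)·Dx^2  (order 2).
h: a_k = 0, 12, 0, -32, 96, -768/5, 0, 6144/7, -3072, 16384/3, …
ICs: h(0) = 0, h′(0) = 12.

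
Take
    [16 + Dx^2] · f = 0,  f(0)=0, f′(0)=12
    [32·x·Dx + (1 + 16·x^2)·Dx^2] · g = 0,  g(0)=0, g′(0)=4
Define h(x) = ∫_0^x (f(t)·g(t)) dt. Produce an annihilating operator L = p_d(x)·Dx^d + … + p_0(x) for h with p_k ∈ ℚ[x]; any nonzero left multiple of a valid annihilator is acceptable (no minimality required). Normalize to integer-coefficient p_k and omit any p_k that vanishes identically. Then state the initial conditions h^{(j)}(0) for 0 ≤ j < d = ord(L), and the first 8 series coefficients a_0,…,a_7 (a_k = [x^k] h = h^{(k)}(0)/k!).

f: a_k = 0, 12, 0, -32, 0, 128/5, 0, -1024/105, …
g: a_k = 0, 4, 0, -64/3, 0, 1024/5, 0, -16384/7, …
Sym-product of L_f,L_g gives L₀ (≤ ord 4).
∫: right-multiply L₀ by Dx.
L = (1280 + 53248·x^2 + 360448·x^4 + 2097152·x^6 + 8388608·x^8)·Dx + (1536·x + 40960·x^3 + 393216·x^5 + 2097152·x^7)·Dx^2 + (96 + 4096·x^2 + 36864·x^4 + 262144·x^6 + 1048576·x^8)·Dx^3 + (96·x + 2560·x^3 + 24576·x^5 + 131072·x^7)·Dx^4 + (1 + 48·x^2 + 896·x^4 + 8192·x^6 + 32768·x^8)·Dx^5  (order 5).
h: a_k = 0, 0, 0, 16, 0, -384/5, 0, 9728/21, …
ICs: h(0) = 0, h′(0) = 0, h′′(0) = 0, h′′′(0) = 96, h′′′′(0) = 0.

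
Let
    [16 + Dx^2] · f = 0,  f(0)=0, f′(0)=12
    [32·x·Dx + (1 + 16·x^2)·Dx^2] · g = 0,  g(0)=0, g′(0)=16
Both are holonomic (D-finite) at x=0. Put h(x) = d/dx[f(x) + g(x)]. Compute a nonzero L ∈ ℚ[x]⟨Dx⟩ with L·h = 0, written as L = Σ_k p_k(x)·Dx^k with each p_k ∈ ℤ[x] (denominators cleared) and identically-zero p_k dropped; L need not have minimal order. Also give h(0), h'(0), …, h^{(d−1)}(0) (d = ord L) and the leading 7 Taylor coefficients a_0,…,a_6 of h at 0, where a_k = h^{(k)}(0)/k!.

L = (-5632·x + 114688·x^3 + 131072·x^5) + (-16 + 1792·x^2 + 36864·x^4 + 65536·x^6)·Dx + (-352·x + 7168·x^3 + 8192·x^5)·Dx^2 + (-1 + 112·x^2 + 2304·x^4 + 4096·x^6)·Dx^3  (order 3).
h: a_k = 28, 0, -352, 0, 4224, 0, -984064/15, …
ICs: h(0) = 28, h′(0) = 0, h′′(0) = -704.

f: a_k = 0, 12, 0, -32, 0, 128/5, 0, …
g: a_k = 0, 16, 0, -256/3, 0, 4096/5, 0, …
Weyl lclm of L_f,L_g ⇒ L₀ (ord ≤ 4).
Derive L from L₀ (diff closure).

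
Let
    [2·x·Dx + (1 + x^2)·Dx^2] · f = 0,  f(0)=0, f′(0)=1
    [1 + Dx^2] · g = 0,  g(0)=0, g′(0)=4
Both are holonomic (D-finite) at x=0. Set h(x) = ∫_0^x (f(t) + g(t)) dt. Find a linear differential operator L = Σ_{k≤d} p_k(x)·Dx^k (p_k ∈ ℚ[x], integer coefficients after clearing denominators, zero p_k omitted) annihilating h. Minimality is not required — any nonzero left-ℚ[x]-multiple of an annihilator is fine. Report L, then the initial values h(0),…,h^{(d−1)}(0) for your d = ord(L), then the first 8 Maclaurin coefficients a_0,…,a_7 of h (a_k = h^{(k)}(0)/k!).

L = (-22·x + 28·x^3 + 2·x^5)·Dx^2 + (-1 + 7·x^2 + 9·x^4 + x^6)·Dx^3 + (-22·x + 28·x^3 + 2·x^5)·Dx^4 + (-1 + 7·x^2 + 9·x^4 + x^6)·Dx^5  (order 5).
h: a_k = 0, 0, 5/2, 0, -1/4, 0, 7/180, 0, …
ICs: h(0) = 0, h′(0) = 0, h′′(0) = 5, h′′′(0) = 0, h′′′′(0) = -6.

f: a_k = 0, 1, 0, -1/3, 0, 1/5, 0, -1/7, …
g: a_k = 0, 4, 0, -2/3, 0, 1/30, 0, -1/1260, …
L₀ := lclm(L_f,L_g); ord L₀ ≤ 2+2.
∫: right-multiply L₀ by Dx.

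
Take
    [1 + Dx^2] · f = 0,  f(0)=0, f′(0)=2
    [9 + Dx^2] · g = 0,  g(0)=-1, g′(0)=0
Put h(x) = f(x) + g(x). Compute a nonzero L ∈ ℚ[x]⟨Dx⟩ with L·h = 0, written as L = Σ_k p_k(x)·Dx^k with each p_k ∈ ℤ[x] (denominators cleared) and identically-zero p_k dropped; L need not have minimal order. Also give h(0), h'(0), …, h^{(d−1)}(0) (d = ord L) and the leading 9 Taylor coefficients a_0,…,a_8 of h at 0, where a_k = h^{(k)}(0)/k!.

f: a_k = 0, 2, 0, -1/3, 0, 1/60, 0, -1/2520, 0, …
g: a_k = -1, 0, 9/2, 0, -27/8, 0, 81/80, 0, -729/4480, …
L₀ := lclm(L_f,L_g); ord L₀ ≤ 2+2.
L = 9 + 10·Dx^2 + Dx^4  (order 4).
h: a_k = -1, 2, 9/2, -1/3, -27/8, 1/60, 81/80, -1/2520, -729/4480, …
ICs: h(0) = -1, h′(0) = 2, h′′(0) = 9, h′′′(0) = -2.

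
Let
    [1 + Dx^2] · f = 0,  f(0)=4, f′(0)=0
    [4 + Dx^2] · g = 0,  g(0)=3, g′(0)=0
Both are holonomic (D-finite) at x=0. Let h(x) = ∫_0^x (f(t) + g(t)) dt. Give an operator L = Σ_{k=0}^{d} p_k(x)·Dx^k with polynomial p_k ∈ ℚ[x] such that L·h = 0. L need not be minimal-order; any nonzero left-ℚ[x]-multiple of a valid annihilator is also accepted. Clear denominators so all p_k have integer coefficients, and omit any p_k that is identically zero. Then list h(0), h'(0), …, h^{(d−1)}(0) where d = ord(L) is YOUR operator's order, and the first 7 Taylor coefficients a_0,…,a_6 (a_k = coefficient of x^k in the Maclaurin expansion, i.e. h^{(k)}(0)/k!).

f: a_k = 4, 0, -2, 0, 1/6, 0, -1/180, …
g: a_k = 3, 0, -6, 0, 2, 0, -4/15, …
L₀ := lclm(L_f,L_g); ord L₀ ≤ 2+2.
∫: right-multiply L₀ by Dx.
L = 4·Dx + 5·Dx^3 + Dx^5  (order 5).
h: a_k = 0, 7, 0, -8/3, 0, 13/30, 0, …
ICs: h(0) = 0, h′(0) = 7, h′′(0) = 0, h′′′(0) = -16, h′′′′(0) = 0.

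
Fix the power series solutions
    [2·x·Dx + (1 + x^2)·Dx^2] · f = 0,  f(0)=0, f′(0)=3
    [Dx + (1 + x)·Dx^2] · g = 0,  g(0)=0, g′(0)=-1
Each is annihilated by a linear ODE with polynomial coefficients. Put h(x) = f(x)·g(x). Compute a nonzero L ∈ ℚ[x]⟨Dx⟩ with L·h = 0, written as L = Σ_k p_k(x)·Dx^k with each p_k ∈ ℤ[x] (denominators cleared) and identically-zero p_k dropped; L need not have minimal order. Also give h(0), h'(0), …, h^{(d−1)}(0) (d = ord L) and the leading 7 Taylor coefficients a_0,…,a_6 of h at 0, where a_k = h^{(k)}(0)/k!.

f: a_k = 0, 3, 0, -1, 0, 3/5, 0, …
g: a_k = 0, -1, 1/2, -1/3, 1/4, -1/5, 1/6, …
Product ⇒ symmetric product L₀, ord ≤ 4.
L = (24 + 44·x + 80·x^2 + 156·x^3 + 120·x^4 + 52·x^5 + 4·x^7)·Dx + (18 + 124·x + 308·x^2 + 484·x^3 + 544·x^4 + 372·x^5 + 140·x^6 + 12·x^7 + 14·x^8)·Dx^2 + (12 + 64·x + 192·x^2 + 312·x^3 + 360·x^4 + 312·x^5 + 192·x^6 + 72·x^7 + 12·x^8 + 8·x^9)·Dx^3 + (5 + 18·x + 37·x^2 + 56·x^3 + 66·x^4 + 60·x^5 + 42·x^6 + 24·x^7 + 9·x^8 + 2·x^9 + x^10)·Dx^4  (order 4).
h: a_k = 0, 0, -3, 3/2, 0, 1/4, -13/15, …
ICs: h(0) = 0, h′(0) = 0, h′′(0) = -6, h′′′(0) = 9.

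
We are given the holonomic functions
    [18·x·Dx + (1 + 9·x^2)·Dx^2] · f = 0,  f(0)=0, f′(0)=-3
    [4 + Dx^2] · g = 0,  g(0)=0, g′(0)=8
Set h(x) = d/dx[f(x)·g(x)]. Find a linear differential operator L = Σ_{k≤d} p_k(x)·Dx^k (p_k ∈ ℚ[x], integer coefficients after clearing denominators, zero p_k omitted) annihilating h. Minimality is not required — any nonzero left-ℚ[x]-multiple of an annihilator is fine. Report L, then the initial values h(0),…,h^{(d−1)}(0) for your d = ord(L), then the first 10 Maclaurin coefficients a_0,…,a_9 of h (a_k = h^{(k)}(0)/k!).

L = (52480 + 1115424·x^2 + 18751824·x^4 + 15209856·x^6 + 3464208·x^8 - 11337408·x^10 + 34012224·x^12) + (31032·x + 1320624·x^3 + 10701720·x^5 + 13646880·x^7 + 18895680·x^9 + 34012224·x^11)·Dx + (13640 + 300780·x^2 + 4978584·x^4 + 5269212·x^6 + 3621672·x^8 + 2834352·x^10 + 17006112·x^12)·Dx^2 + (7758·x + 330156·x^3 + 2675430·x^5 + 3411720·x^7 + 4723920·x^9 + 8503056·x^11)·Dx^3 + (130 + 5481·x^2 + 72657·x^4 + 366687·x^6 + 688905·x^8 + 1417176·x^10 + 2125764·x^12)·Dx^4  (order 4).
h: a_k = 0, -48, 0, 352, 0, -2640, 0, 332224/15, 0, -181582288/945, …
ICs: h(0) = 0, h′(0) = -48, h′′(0) = 0, h′′′(0) = 2112.

f: a_k = 0, -3, 0, 9, 0, -243/5, 0, 2187/7, 0, -2187, …
g: a_k = 0, 8, 0, -16/3, 0, 16/15, 0, -32/315, 0, 16/2835, …
Product ⇒ symmetric product L₀, ord ≤ 4.
Derive L from L₀ (diff closure).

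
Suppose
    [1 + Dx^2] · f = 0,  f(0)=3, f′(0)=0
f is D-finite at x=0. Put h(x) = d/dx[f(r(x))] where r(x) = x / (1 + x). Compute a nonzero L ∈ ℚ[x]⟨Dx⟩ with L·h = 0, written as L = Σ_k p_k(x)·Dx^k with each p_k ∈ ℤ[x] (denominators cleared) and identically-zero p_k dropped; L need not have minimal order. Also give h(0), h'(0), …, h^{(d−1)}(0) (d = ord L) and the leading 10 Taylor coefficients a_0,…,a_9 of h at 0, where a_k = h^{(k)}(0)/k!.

L = (7 + 12·x + 6·x^2) + (6 + 18·x + 18·x^2 + 6·x^3)·Dx + (1 + 4·x + 6·x^2 + 4·x^3 + x^4)·Dx^2  (order 2).
h: a_k = 0, -3, 9, -35/2, 55/2, -1501/40, 1827/40, -16699/336, 26373/560, -4260601/120960, …
ICs: h(0) = 0, h′(0) = -3.

f: a_k = 3, 0, -3/2, 0, 1/8, 0, -1/240, 0, 1/13440, 0, …
f∘r: x↦r, Dx↦Dx/r' in L_f ⇒ L₀.
Differentiate: ansatz ord ≤ ord L₀ ⇒ L.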